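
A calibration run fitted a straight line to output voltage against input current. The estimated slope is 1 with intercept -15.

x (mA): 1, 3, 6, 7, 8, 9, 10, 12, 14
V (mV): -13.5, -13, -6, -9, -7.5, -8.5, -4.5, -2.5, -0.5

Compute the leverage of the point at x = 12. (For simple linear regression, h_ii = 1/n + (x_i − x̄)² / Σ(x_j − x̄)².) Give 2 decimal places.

h = 0.24

x̄ = (1 + 3 + 6 + 7 + 8 + 9 + 10 + 12 + 14)/9 = 7.77778
Σ(x − x̄)² = 45.9383 + 22.8272 + 3.16049 + 0.604938 + 0.0493827 + 1.49383 + 4.93827 + 17.8272 + 38.716 = 135.556
h = 1/9 + (4.22222)²/135.556 = 0.111111 + 0.131512 = 0.24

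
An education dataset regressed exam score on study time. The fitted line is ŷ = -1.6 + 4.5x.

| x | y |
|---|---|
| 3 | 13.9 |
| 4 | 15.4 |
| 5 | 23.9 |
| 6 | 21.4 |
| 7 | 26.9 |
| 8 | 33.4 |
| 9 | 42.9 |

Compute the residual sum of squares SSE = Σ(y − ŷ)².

x=3: ŷ = -1.6 + 4.5·3 = 11.9; r = 13.9 − 11.9 = 2
x=4: ŷ = -1.6 + 4.5·4 = 16.4; r = 15.4 − 16.4 = -1
x=5: ŷ = -1.6 + 4.5·5 = 20.9; r = 23.9 − 20.9 = 3
x=6: ŷ = -1.6 + 4.5·6 = 25.4; r = 21.4 − 25.4 = -4
x=7: ŷ = -1.6 + 4.5·7 = 29.9; r = 26.9 − 29.9 = -3
x=8: ŷ = -1.6 + 4.5·8 = 34.4; r = 33.4 − 34.4 = -1
x=9: ŷ = -1.6 + 4.5·9 = 38.9; r = 42.9 − 38.9 = 4
SSE = 4 + 1 + 9 + 16 + 9 + 1 + 16 = 56

SSE = 56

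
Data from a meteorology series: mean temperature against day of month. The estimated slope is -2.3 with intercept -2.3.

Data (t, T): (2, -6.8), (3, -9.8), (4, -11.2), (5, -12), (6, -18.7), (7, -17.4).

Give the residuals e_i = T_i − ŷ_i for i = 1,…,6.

0.1, -0.6, 0.3, 1.8, -2.6, 1

t=2: ŷ = -2.3 − 2.3·2 = -6.9; e = -6.8 − (-6.9) = 0.1
t=3: ŷ = -2.3 − 2.3·3 = -9.2; e = -9.8 − (-9.2) = -0.6
t=4: ŷ = -2.3 − 2.3·4 = -11.5; e = -11.2 − (-11.5) = 0.3
t=5: ŷ = -2.3 − 2.3·5 = -13.8; e = -12 − (-13.8) = 1.8
t=6: ŷ = -2.3 − 2.3·6 = -16.1; e = -18.7 − (-16.1) = -2.6
t=7: ŷ = -2.3 − 2.3·7 = -18.4; e = -17.4 − (-18.4) = 1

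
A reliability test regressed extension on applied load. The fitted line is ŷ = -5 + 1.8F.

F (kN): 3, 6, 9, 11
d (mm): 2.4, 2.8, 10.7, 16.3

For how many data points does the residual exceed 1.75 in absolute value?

F=3: ŷ = -5 + 1.8·3 = 0.4; r = 2.4 − 0.4 = 2
F=6: ŷ = -5 + 1.8·6 = 5.8; r = 2.8 − 5.8 = -3
F=9: ŷ = -5 + 1.8·9 = 11.2; r = 10.7 − 11.2 = -0.5
F=11: ŷ = -5 + 1.8·11 = 14.8; r = 16.3 − 14.8 = 1.5
|r| > 1.75: F=3 (|r|=2), F=6 (|r|=3) → 2

2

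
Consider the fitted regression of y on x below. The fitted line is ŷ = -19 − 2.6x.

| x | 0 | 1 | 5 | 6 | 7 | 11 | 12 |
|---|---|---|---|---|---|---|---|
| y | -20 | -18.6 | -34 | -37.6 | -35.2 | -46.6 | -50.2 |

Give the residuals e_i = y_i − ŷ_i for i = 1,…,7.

-1, 3, -2, -3, 2, 1, 0

x=0: ŷ = -19 − 2.6·0 = -19; e = -20 − (-19) = -1
x=1: ŷ = -19 − 2.6·1 = -21.6; e = -18.6 − (-21.6) = 3
x=5: ŷ = -19 − 2.6·5 = -32; e = -34 − (-32) = -2
x=6: ŷ = -19 − 2.6·6 = -34.6; e = -37.6 − (-34.6) = -3
x=7: ŷ = -19 − 2.6·7 = -37.2; e = -35.2 − (-37.2) = 2
x=11: ŷ = -19 − 2.6·11 = -47.6; e = -46.6 − (-47.6) = 1
x=12: ŷ = -19 − 2.6·12 = -50.2; e = -50.2 − (-50.2) = 0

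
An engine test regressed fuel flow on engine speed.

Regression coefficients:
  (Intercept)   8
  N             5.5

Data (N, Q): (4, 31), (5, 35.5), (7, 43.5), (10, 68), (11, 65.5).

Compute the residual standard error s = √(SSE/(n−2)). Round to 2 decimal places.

s = 3.83

N=4: ŷ = 8 + 5.5·4 = 30; r = 31 − 30 = 1
N=5: ŷ = 8 + 5.5·5 = 35.5; r = 35.5 − 35.5 = 0
N=7: ŷ = 8 + 5.5·7 = 46.5; r = 43.5 − 46.5 = -3
N=10: ŷ = 8 + 5.5·10 = 63; r = 68 − 63 = 5
N=11: ŷ = 8 + 5.5·11 = 68.5; r = 65.5 − 68.5 = -3
SSE = 1 + 0 + 9 + 25 + 9 = 44
s = √(44/3) = √14.6667 ≈ 3.83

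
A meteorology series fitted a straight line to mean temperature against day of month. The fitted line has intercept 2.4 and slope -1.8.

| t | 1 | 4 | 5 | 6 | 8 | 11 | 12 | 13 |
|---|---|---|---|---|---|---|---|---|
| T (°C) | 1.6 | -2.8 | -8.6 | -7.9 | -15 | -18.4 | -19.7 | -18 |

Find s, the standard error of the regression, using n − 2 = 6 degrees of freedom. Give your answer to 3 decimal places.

s = 2.179

t=1: ŷ = 2.4 − 1.8·1 = 0.6; e = 1.6 − 0.6 = 1
t=4: ŷ = 2.4 − 1.8·4 = -4.8; e = -2.8 − (-4.8) = 2
t=5: ŷ = 2.4 − 1.8·5 = -6.6; e = -8.6 − (-6.6) = -2
t=6: ŷ = 2.4 − 1.8·6 = -8.4; e = -7.9 − (-8.4) = 0.5
t=8: ŷ = 2.4 − 1.8·8 = -12; e = -15 − (-12) = -3
t=11: ŷ = 2.4 − 1.8·11 = -17.4; e = -18.4 − (-17.4) = -1
t=12: ŷ = 2.4 − 1.8·12 = -19.2; e = -19.7 − (-19.2) = -0.5
t=13: ŷ = 2.4 − 1.8·13 = -21; e = -18 − (-21) = 3
SSE = 1 + 4 + 4 + 0.25 + 9 + 1 + 0.25 + 9 = 28.5
s = √(28.5/6) = √4.75 ≈ 2.179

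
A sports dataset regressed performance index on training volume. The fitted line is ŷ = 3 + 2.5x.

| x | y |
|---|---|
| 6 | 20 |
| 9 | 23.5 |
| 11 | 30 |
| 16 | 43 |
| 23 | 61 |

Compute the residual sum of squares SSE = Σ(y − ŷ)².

x=6: ŷ = 3 + 2.5·6 = 18; e = 20 − 18 = 2
x=9: ŷ = 3 + 2.5·9 = 25.5; e = 23.5 − 25.5 = -2
x=11: ŷ = 3 + 2.5·11 = 30.5; e = 30 − 30.5 = -0.5
x=16: ŷ = 3 + 2.5·16 = 43; e = 43 − 43 = 0
x=23: ŷ = 3 + 2.5·23 = 60.5; e = 61 − 60.5 = 0.5
SSE = 4 + 4 + 0.25 + 0 + 0.25 = 8.5

SSE = 8.5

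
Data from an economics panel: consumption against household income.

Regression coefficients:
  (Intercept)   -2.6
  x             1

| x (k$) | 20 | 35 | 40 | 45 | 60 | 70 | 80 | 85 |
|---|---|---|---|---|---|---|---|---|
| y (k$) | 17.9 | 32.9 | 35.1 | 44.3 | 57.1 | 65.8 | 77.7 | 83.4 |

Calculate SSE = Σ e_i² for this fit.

x=20: ŷ = -2.6 + 20 = 17.4; e = 17.9 − 17.4 = 0.5
x=35: ŷ = -2.6 + 35 = 32.4; e = 32.9 − 32.4 = 0.5
x=40: ŷ = -2.6 + 40 = 37.4; e = 35.1 − 37.4 = -2.3
x=45: ŷ = -2.6 + 45 = 42.4; e = 44.3 − 42.4 = 1.9
x=60: ŷ = -2.6 + 60 = 57.4; e = 57.1 − 57.4 = -0.3
x=70: ŷ = -2.6 + 70 = 67.4; e = 65.8 − 67.4 = -1.6
x=80: ŷ = -2.6 + 80 = 77.4; e = 77.7 − 77.4 = 0.3
x=85: ŷ = -2.6 + 85 = 82.4; e = 83.4 − 82.4 = 1
SSE = 0.25 + 0.25 + 5.29 + 3.61 + 0.09 + 2.56 + 0.09 + 1 = 13.14

SSE = 13.14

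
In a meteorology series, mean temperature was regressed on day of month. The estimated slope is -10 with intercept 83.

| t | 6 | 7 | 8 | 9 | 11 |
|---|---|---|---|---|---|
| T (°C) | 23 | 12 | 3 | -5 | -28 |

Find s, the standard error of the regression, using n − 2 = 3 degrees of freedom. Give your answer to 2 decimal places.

t=6: ŷ = 83 − 10·6 = 23; r = 23 − 23 = 0
t=7: ŷ = 83 − 10·7 = 13; r = 12 − 13 = -1
t=8: ŷ = 83 − 10·8 = 3; r = 3 − 3 = 0
t=9: ŷ = 83 − 10·9 = -7; r = -5 − (-7) = 2
t=11: ŷ = 83 − 10·11 = -27; r = -28 − (-27) = -1
SSE = 0 + 1 + 0 + 4 + 1 = 6
s = √(6/3) = √2 ≈ 1.41

s = 1.41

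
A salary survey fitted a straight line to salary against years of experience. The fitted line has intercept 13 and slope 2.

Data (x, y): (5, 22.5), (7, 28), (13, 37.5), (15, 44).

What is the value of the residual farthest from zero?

x=5: ŷ = 13 + 2·5 = 23; e = 22.5 − 23 = -0.5
x=7: ŷ = 13 + 2·7 = 27; e = 28 − 27 = 1
x=13: ŷ = 13 + 2·13 = 39; e = 37.5 − 39 = -1.5
x=15: ŷ = 13 + 2·15 = 43; e = 44 − 43 = 1
Largest |e| is 1.5 at x = 13, residual -1.5.

e = -1.5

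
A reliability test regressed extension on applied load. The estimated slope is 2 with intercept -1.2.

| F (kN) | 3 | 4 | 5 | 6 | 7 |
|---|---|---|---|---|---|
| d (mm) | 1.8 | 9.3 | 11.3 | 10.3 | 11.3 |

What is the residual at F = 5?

r = 2.5

ŷ = -1.2 + 2·5 = 8.8
r = 11.3 − 8.8 = 2.5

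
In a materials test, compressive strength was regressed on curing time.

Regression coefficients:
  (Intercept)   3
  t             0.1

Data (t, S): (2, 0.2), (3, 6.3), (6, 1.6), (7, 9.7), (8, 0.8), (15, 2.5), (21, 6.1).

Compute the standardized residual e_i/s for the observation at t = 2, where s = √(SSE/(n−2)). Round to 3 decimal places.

-0.791

t=2: Ŝ = 3 + 0.1·2 = 3.2; e = 0.2 − 3.2 = -3
t=3: Ŝ = 3 + 0.1·3 = 3.3; e = 6.3 − 3.3 = 3
t=6: Ŝ = 3 + 0.1·6 = 3.6; e = 1.6 − 3.6 = -2
t=7: Ŝ = 3 + 0.1·7 = 3.7; e = 9.7 − 3.7 = 6
t=8: Ŝ = 3 + 0.1·8 = 3.8; e = 0.8 − 3.8 = -3
t=15: Ŝ = 3 + 0.1·15 = 4.5; e = 2.5 − 4.5 = -2
t=21: Ŝ = 3 + 0.1·21 = 5.1; e = 6.1 − 5.1 = 1
SSE = 9 + 9 + 4 + 36 + 9 + 4 + 1 = 72
s = √(72/5) = 3.79473
e/s = -3 / 3.79473 = -0.791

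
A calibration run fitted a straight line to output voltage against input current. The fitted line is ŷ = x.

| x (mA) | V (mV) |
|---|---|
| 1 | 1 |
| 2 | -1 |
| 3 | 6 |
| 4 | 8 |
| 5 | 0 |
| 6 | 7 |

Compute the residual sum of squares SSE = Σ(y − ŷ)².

SSE = 60

x=1: ŷ = 1 = 1; r = 1 − 1 = 0
x=2: ŷ = 2 = 2; r = -1 − 2 = -3
x=3: ŷ = 3 = 3; r = 6 − 3 = 3
x=4: ŷ = 4 = 4; r = 8 − 4 = 4
x=5: ŷ = 5 = 5; r = 0 − 5 = -5
x=6: ŷ = 6 = 6; r = 7 − 6 = 1
SSE = 0 + 9 + 9 + 16 + 25 + 1 = 60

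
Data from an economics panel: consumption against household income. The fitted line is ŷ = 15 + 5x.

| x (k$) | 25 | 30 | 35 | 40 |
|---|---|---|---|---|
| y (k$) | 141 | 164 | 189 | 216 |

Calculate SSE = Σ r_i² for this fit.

SSE = 4

x=25: ŷ = 15 + 5·25 = 140; r = 141 − 140 = 1
x=30: ŷ = 15 + 5·30 = 165; r = 164 − 165 = -1
x=35: ŷ = 15 + 5·35 = 190; r = 189 − 190 = -1
x=40: ŷ = 15 + 5·40 = 215; r = 216 − 215 = 1
SSE = 1 + 1 + 1 + 1 = 4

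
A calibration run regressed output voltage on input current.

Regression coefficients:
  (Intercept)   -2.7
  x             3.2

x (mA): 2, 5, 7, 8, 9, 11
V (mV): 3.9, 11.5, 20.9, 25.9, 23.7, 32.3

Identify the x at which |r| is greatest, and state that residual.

x = 8, r = 3

x=2: V̂ = -2.7 + 3.2·2 = 3.7; r = 3.9 − 3.7 = 0.2
x=5: V̂ = -2.7 + 3.2·5 = 13.3; r = 11.5 − 13.3 = -1.8
x=7: V̂ = -2.7 + 3.2·7 = 19.7; r = 20.9 − 19.7 = 1.2
x=8: V̂ = -2.7 + 3.2·8 = 22.9; r = 25.9 − 22.9 = 3
x=9: V̂ = -2.7 + 3.2·9 = 26.1; r = 23.7 − 26.1 = -2.4
x=11: V̂ = -2.7 + 3.2·11 = 32.5; r = 32.3 − 32.5 = -0.2
Largest |r| is 3 at x = 8, residual 3.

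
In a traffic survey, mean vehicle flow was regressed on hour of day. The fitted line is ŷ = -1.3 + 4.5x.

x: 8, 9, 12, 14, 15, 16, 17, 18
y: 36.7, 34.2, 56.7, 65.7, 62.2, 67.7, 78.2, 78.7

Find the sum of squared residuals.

SSE = 96

x=8: ŷ = -1.3 + 4.5·8 = 34.7; r = 36.7 − 34.7 = 2
x=9: ŷ = -1.3 + 4.5·9 = 39.2; r = 34.2 − 39.2 = -5
x=12: ŷ = -1.3 + 4.5·12 = 52.7; r = 56.7 − 52.7 = 4
x=14: ŷ = -1.3 + 4.5·14 = 61.7; r = 65.7 − 61.7 = 4
x=15: ŷ = -1.3 + 4.5·15 = 66.2; r = 62.2 − 66.2 = -4
x=16: ŷ = -1.3 + 4.5·16 = 70.7; r = 67.7 − 70.7 = -3
x=17: ŷ = -1.3 + 4.5·17 = 75.2; r = 78.2 − 75.2 = 3
x=18: ŷ = -1.3 + 4.5·18 = 79.7; r = 78.7 − 79.7 = -1
SSE = 4 + 25 + 16 + 16 + 16 + 9 + 9 + 1 = 96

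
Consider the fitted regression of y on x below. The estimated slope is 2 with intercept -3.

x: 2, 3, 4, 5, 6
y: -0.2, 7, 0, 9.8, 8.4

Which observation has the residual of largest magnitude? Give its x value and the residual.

x = 4, e = -5

x=2: ŷ = -3 + 2·2 = 1; e = -0.2 − 1 = -1.2
x=3: ŷ = -3 + 2·3 = 3; e = 7 − 3 = 4
x=4: ŷ = -3 + 2·4 = 5; e = 0 − 5 = -5
x=5: ŷ = -3 + 2·5 = 7; e = 9.8 − 7 = 2.8
x=6: ŷ = -3 + 2·6 = 9; e = 8.4 − 9 = -0.6
Largest |e| is 5 at x = 4, residual -5.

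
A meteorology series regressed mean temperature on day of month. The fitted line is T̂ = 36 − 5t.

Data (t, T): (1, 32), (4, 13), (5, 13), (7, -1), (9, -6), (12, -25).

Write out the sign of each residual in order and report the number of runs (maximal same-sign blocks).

6 runs

t=1: T̂ = 36 − 5·1 = 31; r = 32 − 31 = 1
t=4: T̂ = 36 − 5·4 = 16; r = 13 − 16 = -3
t=5: T̂ = 36 − 5·5 = 11; r = 13 − 11 = 2
t=7: T̂ = 36 − 5·7 = 1; r = -1 − 1 = -2
t=9: T̂ = 36 − 5·9 = -9; r = -6 − (-9) = 3
t=12: T̂ = 36 − 5·12 = -24; r = -25 − (-24) = -1
Signs: + − + − + −
Runs: +×1, −×1, +×1, −×1, +×1, −×1 → 6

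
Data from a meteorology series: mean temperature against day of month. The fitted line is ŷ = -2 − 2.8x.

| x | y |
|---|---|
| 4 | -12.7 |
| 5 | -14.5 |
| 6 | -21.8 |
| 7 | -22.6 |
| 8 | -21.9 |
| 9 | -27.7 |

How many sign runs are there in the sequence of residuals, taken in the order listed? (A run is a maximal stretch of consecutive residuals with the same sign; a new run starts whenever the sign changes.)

4 runs

x=4: ŷ = -2 − 2.8·4 = -13.2; r = -12.7 − (-13.2) = 0.5
x=5: ŷ = -2 − 2.8·5 = -16; r = -14.5 − (-16) = 1.5
x=6: ŷ = -2 − 2.8·6 = -18.8; r = -21.8 − (-18.8) = -3
x=7: ŷ = -2 − 2.8·7 = -21.6; r = -22.6 − (-21.6) = -1
x=8: ŷ = -2 − 2.8·8 = -24.4; r = -21.9 − (-24.4) = 2.5
x=9: ŷ = -2 − 2.8·9 = -27.2; r = -27.7 − (-27.2) = -0.5
Signs: + + − − + −
Runs: +×2, −×2, +×1, −×1 → 4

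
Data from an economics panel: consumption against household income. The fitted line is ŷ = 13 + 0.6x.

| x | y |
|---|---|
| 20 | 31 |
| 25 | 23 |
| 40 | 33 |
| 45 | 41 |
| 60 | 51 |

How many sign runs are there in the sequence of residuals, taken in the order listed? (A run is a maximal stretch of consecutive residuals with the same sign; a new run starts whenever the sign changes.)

x=20: ŷ = 13 + 0.6·20 = 25; r = 31 − 25 = 6
x=25: ŷ = 13 + 0.6·25 = 28; r = 23 − 28 = -5
x=40: ŷ = 13 + 0.6·40 = 37; r = 33 − 37 = -4
x=45: ŷ = 13 + 0.6·45 = 40; r = 41 − 40 = 1
x=60: ŷ = 13 + 0.6·60 = 49; r = 51 − 49 = 2
Signs: + − − + +
Runs: +×1, −×2, +×2 → 3

3 runs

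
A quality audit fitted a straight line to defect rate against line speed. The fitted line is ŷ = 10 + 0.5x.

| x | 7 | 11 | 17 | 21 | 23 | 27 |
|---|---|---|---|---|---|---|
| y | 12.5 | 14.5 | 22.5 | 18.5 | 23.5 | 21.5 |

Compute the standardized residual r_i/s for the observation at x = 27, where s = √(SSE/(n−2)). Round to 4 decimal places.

x=7: ŷ = 10 + 0.5·7 = 13.5; r = 12.5 − 13.5 = -1
x=11: ŷ = 10 + 0.5·11 = 15.5; r = 14.5 − 15.5 = -1
x=17: ŷ = 10 + 0.5·17 = 18.5; r = 22.5 − 18.5 = 4
x=21: ŷ = 10 + 0.5·21 = 20.5; r = 18.5 − 20.5 = -2
x=23: ŷ = 10 + 0.5·23 = 21.5; r = 23.5 − 21.5 = 2
x=27: ŷ = 10 + 0.5·27 = 23.5; r = 21.5 − 23.5 = -2
SSE = 1 + 1 + 16 + 4 + 4 + 4 = 30
s = √(30/4) = 2.73861
r/s = -2 / 2.73861 = -0.7303

-0.7303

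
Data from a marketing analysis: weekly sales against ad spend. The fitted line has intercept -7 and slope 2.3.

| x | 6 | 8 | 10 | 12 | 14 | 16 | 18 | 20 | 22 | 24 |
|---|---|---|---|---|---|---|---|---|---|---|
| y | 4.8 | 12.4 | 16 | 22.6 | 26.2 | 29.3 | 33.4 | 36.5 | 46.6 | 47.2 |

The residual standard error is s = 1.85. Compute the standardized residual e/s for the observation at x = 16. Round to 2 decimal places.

ŷ = -7 + 2.3·16 = 29.8
e = 29.3 − 29.8 = -0.5
e/s = -0.5 / 1.85 = -0.27

-0.27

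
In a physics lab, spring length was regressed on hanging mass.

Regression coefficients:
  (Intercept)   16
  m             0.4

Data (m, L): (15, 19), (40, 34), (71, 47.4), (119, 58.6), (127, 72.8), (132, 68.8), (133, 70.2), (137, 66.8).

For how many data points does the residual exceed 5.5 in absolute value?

1

m=15: L̂ = 16 + 0.4·15 = 22; r = 19 − 22 = -3
m=40: L̂ = 16 + 0.4·40 = 32; r = 34 − 32 = 2
m=71: L̂ = 16 + 0.4·71 = 44.4; r = 47.4 − 44.4 = 3
m=119: L̂ = 16 + 0.4·119 = 63.6; r = 58.6 − 63.6 = -5
m=127: L̂ = 16 + 0.4·127 = 66.8; r = 72.8 − 66.8 = 6
m=132: L̂ = 16 + 0.4·132 = 68.8; r = 68.8 − 68.8 = 0
m=133: L̂ = 16 + 0.4·133 = 69.2; r = 70.2 − 69.2 = 1
m=137: L̂ = 16 + 0.4·137 = 70.8; r = 66.8 − 70.8 = -4
|r| > 5.5: m=127 (|r|=6) → 1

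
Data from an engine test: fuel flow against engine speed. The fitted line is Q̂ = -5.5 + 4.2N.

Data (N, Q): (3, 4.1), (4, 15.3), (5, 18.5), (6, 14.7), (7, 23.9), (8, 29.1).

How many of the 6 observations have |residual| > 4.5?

1

N=3: Q̂ = -5.5 + 4.2·3 = 7.1; e = 4.1 − 7.1 = -3
N=4: Q̂ = -5.5 + 4.2·4 = 11.3; e = 15.3 − 11.3 = 4
N=5: Q̂ = -5.5 + 4.2·5 = 15.5; e = 18.5 − 15.5 = 3
N=6: Q̂ = -5.5 + 4.2·6 = 19.7; e = 14.7 − 19.7 = -5
N=7: Q̂ = -5.5 + 4.2·7 = 23.9; e = 23.9 − 23.9 = 0
N=8: Q̂ = -5.5 + 4.2·8 = 28.1; e = 29.1 − 28.1 = 1
|e| > 4.5: N=6 (|e|=5) → 1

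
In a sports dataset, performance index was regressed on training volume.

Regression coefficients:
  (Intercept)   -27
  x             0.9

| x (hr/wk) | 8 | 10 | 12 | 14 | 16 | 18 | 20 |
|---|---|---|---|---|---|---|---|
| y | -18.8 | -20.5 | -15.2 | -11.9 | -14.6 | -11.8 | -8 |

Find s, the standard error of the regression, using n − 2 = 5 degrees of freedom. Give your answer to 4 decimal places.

s = 2.0248

x=8: ŷ = -27 + 0.9·8 = -19.8; e = -18.8 − (-19.8) = 1
x=10: ŷ = -27 + 0.9·10 = -18; e = -20.5 − (-18) = -2.5
x=12: ŷ = -27 + 0.9·12 = -16.2; e = -15.2 − (-16.2) = 1
x=14: ŷ = -27 + 0.9·14 = -14.4; e = -11.9 − (-14.4) = 2.5
x=16: ŷ = -27 + 0.9·16 = -12.6; e = -14.6 − (-12.6) = -2
x=18: ŷ = -27 + 0.9·18 = -10.8; e = -11.8 − (-10.8) = -1
x=20: ŷ = -27 + 0.9·20 = -9; e = -8 − (-9) = 1
SSE = 1 + 6.25 + 1 + 6.25 + 4 + 1 + 1 = 20.5
s = √(20.5/5) = √4.1 ≈ 2.0248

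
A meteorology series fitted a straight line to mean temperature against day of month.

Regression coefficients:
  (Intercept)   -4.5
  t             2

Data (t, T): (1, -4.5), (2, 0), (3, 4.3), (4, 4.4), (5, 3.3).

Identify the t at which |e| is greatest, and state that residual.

t=1: ŷ = -4.5 + 2·1 = -2.5; e = -4.5 − (-2.5) = -2
t=2: ŷ = -4.5 + 2·2 = -0.5; e = 0 − (-0.5) = 0.5
t=3: ŷ = -4.5 + 2·3 = 1.5; e = 4.3 − 1.5 = 2.8
t=4: ŷ = -4.5 + 2·4 = 3.5; e = 4.4 − 3.5 = 0.9
t=5: ŷ = -4.5 + 2·5 = 5.5; e = 3.3 − 5.5 = -2.2
Largest |e| is 2.8 at t = 3, residual 2.8.

t = 3, e = 2.8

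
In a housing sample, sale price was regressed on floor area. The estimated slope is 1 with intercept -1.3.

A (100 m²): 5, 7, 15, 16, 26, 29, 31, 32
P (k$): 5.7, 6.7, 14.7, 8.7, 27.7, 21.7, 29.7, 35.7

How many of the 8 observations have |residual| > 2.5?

A=5: ŷ = -1.3 + 5 = 3.7; e = 5.7 − 3.7 = 2
A=7: ŷ = -1.3 + 7 = 5.7; e = 6.7 − 5.7 = 1
A=15: ŷ = -1.3 + 15 = 13.7; e = 14.7 − 13.7 = 1
A=16: ŷ = -1.3 + 16 = 14.7; e = 8.7 − 14.7 = -6
A=26: ŷ = -1.3 + 26 = 24.7; e = 27.7 − 24.7 = 3
A=29: ŷ = -1.3 + 29 = 27.7; e = 21.7 − 27.7 = -6
A=31: ŷ = -1.3 + 31 = 29.7; e = 29.7 − 29.7 = 0
A=32: ŷ = -1.3 + 32 = 30.7; e = 35.7 − 30.7 = 5
|e| > 2.5: A=16 (|e|=6), A=26 (|e|=3), A=29 (|e|=6), A=32 (|e|=5) → 4

4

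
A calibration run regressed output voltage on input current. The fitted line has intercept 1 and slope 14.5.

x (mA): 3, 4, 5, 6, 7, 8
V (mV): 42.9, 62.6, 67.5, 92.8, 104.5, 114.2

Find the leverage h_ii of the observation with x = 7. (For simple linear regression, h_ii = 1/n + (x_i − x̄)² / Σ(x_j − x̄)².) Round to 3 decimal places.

h = 0.295

x̄ = (3 + 4 + 5 + 6 + 7 + 8)/6 = 5.5
Σ(x − x̄)² = 6.25 + 2.25 + 0.25 + 0.25 + 2.25 + 6.25 = 17.5
h = 1/6 + (1.5)²/17.5 = 0.166667 + 0.128571 = 0.295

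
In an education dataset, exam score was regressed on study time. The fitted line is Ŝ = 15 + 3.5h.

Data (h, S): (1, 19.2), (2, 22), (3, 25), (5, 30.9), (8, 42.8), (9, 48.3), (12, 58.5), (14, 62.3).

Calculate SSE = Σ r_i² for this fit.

h=1: Ŝ = 15 + 3.5·1 = 18.5; r = 19.2 − 18.5 = 0.7
h=2: Ŝ = 15 + 3.5·2 = 22; r = 22 − 22 = 0
h=3: Ŝ = 15 + 3.5·3 = 25.5; r = 25 − 25.5 = -0.5
h=5: Ŝ = 15 + 3.5·5 = 32.5; r = 30.9 − 32.5 = -1.6
h=8: Ŝ = 15 + 3.5·8 = 43; r = 42.8 − 43 = -0.2
h=9: Ŝ = 15 + 3.5·9 = 46.5; r = 48.3 − 46.5 = 1.8
h=12: Ŝ = 15 + 3.5·12 = 57; r = 58.5 − 57 = 1.5
h=14: Ŝ = 15 + 3.5·14 = 64; r = 62.3 − 64 = -1.7
SSE = 0.49 + 0 + 0.25 + 2.56 + 0.04 + 3.24 + 2.25 + 2.89 = 11.72

SSE = 11.72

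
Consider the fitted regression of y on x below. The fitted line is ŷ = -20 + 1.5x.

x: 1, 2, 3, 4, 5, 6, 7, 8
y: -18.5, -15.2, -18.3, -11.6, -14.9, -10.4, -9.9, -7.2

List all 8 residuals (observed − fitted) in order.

0, 1.8, -2.8, 2.4, -2.4, 0.6, -0.4, 0.8

x=1: ŷ = -20 + 1.5·1 = -18.5; r = -18.5 − (-18.5) = 0
x=2: ŷ = -20 + 1.5·2 = -17; r = -15.2 − (-17) = 1.8
x=3: ŷ = -20 + 1.5·3 = -15.5; r = -18.3 − (-15.5) = -2.8
x=4: ŷ = -20 + 1.5·4 = -14; r = -11.6 − (-14) = 2.4
x=5: ŷ = -20 + 1.5·5 = -12.5; r = -14.9 − (-12.5) = -2.4
x=6: ŷ = -20 + 1.5·6 = -11; r = -10.4 − (-11) = 0.6
x=7: ŷ = -20 + 1.5·7 = -9.5; r = -9.9 − (-9.5) = -0.4
x=8: ŷ = -20 + 1.5·8 = -8; r = -7.2 − (-8) = 0.8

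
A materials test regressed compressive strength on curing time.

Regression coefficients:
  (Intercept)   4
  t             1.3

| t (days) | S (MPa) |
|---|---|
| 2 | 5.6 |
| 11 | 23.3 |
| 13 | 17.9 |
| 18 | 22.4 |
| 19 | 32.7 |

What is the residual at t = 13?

ŷ = 4 + 1.3·13 = 20.9
r = 17.9 − 20.9 = -3

r = -3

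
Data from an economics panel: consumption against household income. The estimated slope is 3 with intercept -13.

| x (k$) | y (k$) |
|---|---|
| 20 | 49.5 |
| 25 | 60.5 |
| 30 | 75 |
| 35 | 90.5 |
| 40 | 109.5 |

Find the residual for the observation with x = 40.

ŷ = -13 + 3·40 = 107
e = 109.5 − 107 = 2.5

e = 2.5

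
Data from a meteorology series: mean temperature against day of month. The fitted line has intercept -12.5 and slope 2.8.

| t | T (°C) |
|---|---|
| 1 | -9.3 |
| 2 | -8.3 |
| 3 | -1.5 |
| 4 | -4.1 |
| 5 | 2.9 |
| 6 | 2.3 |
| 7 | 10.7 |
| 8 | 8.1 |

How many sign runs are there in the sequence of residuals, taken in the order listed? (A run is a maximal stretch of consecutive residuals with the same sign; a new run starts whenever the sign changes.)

8 runs

t=1: ŷ = -12.5 + 2.8·1 = -9.7; e = -9.3 − (-9.7) = 0.4
t=2: ŷ = -12.5 + 2.8·2 = -6.9; e = -8.3 − (-6.9) = -1.4
t=3: ŷ = -12.5 + 2.8·3 = -4.1; e = -1.5 − (-4.1) = 2.6
t=4: ŷ = -12.5 + 2.8·4 = -1.3; e = -4.1 − (-1.3) = -2.8
t=5: ŷ = -12.5 + 2.8·5 = 1.5; e = 2.9 − 1.5 = 1.4
t=6: ŷ = -12.5 + 2.8·6 = 4.3; e = 2.3 − 4.3 = -2
t=7: ŷ = -12.5 + 2.8·7 = 7.1; e = 10.7 − 7.1 = 3.6
t=8: ŷ = -12.5 + 2.8·8 = 9.9; e = 8.1 − 9.9 = -1.8
Signs: + − + − + − + −
Runs: +×1, −×1, +×1, −×1, +×1, −×1, +×1, −×1 → 8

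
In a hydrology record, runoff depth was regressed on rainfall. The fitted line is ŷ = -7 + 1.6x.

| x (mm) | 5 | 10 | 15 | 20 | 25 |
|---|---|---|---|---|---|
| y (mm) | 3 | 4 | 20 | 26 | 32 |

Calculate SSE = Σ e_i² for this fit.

x=5: ŷ = -7 + 1.6·5 = 1; e = 3 − 1 = 2
x=10: ŷ = -7 + 1.6·10 = 9; e = 4 − 9 = -5
x=15: ŷ = -7 + 1.6·15 = 17; e = 20 − 17 = 3
x=20: ŷ = -7 + 1.6·20 = 25; e = 26 − 25 = 1
x=25: ŷ = -7 + 1.6·25 = 33; e = 32 − 33 = -1
SSE = 4 + 25 + 9 + 1 + 1 = 40

SSE = 40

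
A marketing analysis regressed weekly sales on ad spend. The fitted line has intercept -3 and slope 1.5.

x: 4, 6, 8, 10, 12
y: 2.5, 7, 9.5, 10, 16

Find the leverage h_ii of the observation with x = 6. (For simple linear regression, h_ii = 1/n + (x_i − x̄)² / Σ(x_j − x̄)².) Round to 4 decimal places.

x̄ = (4 + 6 + 8 + 10 + 12)/5 = 8
Σ(x − x̄)² = 16 + 4 + 0 + 4 + 16 = 40
h = 1/5 + (-2)²/40 = 0.2 + 0.1 = 0.3000

h = 0.3000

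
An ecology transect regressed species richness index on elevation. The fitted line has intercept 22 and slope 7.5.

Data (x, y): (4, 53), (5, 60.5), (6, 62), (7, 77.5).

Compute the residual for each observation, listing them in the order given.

1, 1, -5, 3

x=4: ŷ = 22 + 7.5·4 = 52; r = 53 − 52 = 1
x=5: ŷ = 22 + 7.5·5 = 59.5; r = 60.5 − 59.5 = 1
x=6: ŷ = 22 + 7.5·6 = 67; r = 62 − 67 = -5
x=7: ŷ = 22 + 7.5·7 = 74.5; r = 77.5 − 74.5 = 3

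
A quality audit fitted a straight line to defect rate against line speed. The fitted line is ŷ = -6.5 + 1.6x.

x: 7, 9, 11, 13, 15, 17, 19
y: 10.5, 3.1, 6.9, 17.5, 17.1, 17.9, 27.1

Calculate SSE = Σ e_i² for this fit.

x=7: ŷ = -6.5 + 1.6·7 = 4.7; e = 10.5 − 4.7 = 5.8
x=9: ŷ = -6.5 + 1.6·9 = 7.9; e = 3.1 − 7.9 = -4.8
x=11: ŷ = -6.5 + 1.6·11 = 11.1; e = 6.9 − 11.1 = -4.2
x=13: ŷ = -6.5 + 1.6·13 = 14.3; e = 17.5 − 14.3 = 3.2
x=15: ŷ = -6.5 + 1.6·15 = 17.5; e = 17.1 − 17.5 = -0.4
x=17: ŷ = -6.5 + 1.6·17 = 20.7; e = 17.9 − 20.7 = -2.8
x=19: ŷ = -6.5 + 1.6·19 = 23.9; e = 27.1 − 23.9 = 3.2
SSE = 33.64 + 23.04 + 17.64 + 10.24 + 0.16 + 7.84 + 10.24 = 102.8

SSE = 102.8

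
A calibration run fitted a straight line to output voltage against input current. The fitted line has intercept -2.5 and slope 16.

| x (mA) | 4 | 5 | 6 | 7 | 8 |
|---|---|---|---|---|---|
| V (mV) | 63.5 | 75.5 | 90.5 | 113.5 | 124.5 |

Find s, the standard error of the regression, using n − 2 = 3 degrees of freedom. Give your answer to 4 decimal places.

s = 3.3665

x=4: ŷ = -2.5 + 16·4 = 61.5; r = 63.5 − 61.5 = 2
x=5: ŷ = -2.5 + 16·5 = 77.5; r = 75.5 − 77.5 = -2
x=6: ŷ = -2.5 + 16·6 = 93.5; r = 90.5 − 93.5 = -3
x=7: ŷ = -2.5 + 16·7 = 109.5; r = 113.5 − 109.5 = 4
x=8: ŷ = -2.5 + 16·8 = 125.5; r = 124.5 − 125.5 = -1
SSE = 4 + 4 + 9 + 16 + 1 = 34
s = √(34/3) = √11.3333 ≈ 3.3665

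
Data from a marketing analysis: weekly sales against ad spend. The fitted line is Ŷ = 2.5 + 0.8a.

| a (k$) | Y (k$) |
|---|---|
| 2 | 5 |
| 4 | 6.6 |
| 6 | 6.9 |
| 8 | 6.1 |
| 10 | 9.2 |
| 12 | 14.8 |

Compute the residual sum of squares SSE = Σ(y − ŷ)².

SSE = 18.6

a=2: Ŷ = 2.5 + 0.8·2 = 4.1; r = 5 − 4.1 = 0.9
a=4: Ŷ = 2.5 + 0.8·4 = 5.7; r = 6.6 − 5.7 = 0.9
a=6: Ŷ = 2.5 + 0.8·6 = 7.3; r = 6.9 − 7.3 = -0.4
a=8: Ŷ = 2.5 + 0.8·8 = 8.9; r = 6.1 − 8.9 = -2.8
a=10: Ŷ = 2.5 + 0.8·10 = 10.5; r = 9.2 − 10.5 = -1.3
a=12: Ŷ = 2.5 + 0.8·12 = 12.1; r = 14.8 − 12.1 = 2.7
SSE = 0.81 + 0.81 + 0.16 + 7.84 + 1.69 + 7.29 = 18.6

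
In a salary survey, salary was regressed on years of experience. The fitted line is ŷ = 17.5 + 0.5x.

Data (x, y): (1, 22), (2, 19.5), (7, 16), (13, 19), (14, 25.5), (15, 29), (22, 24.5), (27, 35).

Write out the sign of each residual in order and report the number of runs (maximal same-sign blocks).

5 runs

x=1: ŷ = 17.5 + 0.5·1 = 18; r = 22 − 18 = 4
x=2: ŷ = 17.5 + 0.5·2 = 18.5; r = 19.5 − 18.5 = 1
x=7: ŷ = 17.5 + 0.5·7 = 21; r = 16 − 21 = -5
x=13: ŷ = 17.5 + 0.5·13 = 24; r = 19 − 24 = -5
x=14: ŷ = 17.5 + 0.5·14 = 24.5; r = 25.5 − 24.5 = 1
x=15: ŷ = 17.5 + 0.5·15 = 25; r = 29 − 25 = 4
x=22: ŷ = 17.5 + 0.5·22 = 28.5; r = 24.5 − 28.5 = -4
x=27: ŷ = 17.5 + 0.5·27 = 31; r = 35 − 31 = 4
Signs: + + − − + + − +
Runs: +×2, −×2, +×2, −×1, +×1 → 5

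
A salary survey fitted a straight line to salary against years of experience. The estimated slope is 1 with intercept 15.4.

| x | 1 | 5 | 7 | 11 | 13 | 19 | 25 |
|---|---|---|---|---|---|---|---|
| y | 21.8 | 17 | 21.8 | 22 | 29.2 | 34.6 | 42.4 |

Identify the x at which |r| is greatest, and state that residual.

x = 1, r = 5.4

x=1: ŷ = 15.4 + 1 = 16.4; r = 21.8 − 16.4 = 5.4
x=5: ŷ = 15.4 + 5 = 20.4; r = 17 − 20.4 = -3.4
x=7: ŷ = 15.4 + 7 = 22.4; r = 21.8 − 22.4 = -0.6
x=11: ŷ = 15.4 + 11 = 26.4; r = 22 − 26.4 = -4.4
x=13: ŷ = 15.4 + 13 = 28.4; r = 29.2 − 28.4 = 0.8
x=19: ŷ = 15.4 + 19 = 34.4; r = 34.6 − 34.4 = 0.2
x=25: ŷ = 15.4 + 25 = 40.4; r = 42.4 − 40.4 = 2
Largest |r| is 5.4 at x = 1, residual 5.4.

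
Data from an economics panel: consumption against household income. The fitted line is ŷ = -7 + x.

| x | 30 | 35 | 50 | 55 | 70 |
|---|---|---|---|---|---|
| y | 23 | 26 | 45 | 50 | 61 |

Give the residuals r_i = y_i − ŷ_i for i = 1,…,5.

0, -2, 2, 2, -2

x=30: ŷ = -7 + 30 = 23; r = 23 − 23 = 0
x=35: ŷ = -7 + 35 = 28; r = 26 − 28 = -2
x=50: ŷ = -7 + 50 = 43; r = 45 − 43 = 2
x=55: ŷ = -7 + 55 = 48; r = 50 − 48 = 2
x=70: ŷ = -7 + 70 = 63; r = 61 − 63 = -2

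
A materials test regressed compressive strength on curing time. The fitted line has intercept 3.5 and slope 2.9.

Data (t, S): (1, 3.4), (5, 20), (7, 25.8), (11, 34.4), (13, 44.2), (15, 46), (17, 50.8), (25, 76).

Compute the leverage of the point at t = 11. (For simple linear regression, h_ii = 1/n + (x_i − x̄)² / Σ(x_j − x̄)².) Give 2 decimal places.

h = 0.13

t̄ = (1 + 5 + 7 + 11 + 13 + 15 + 17 + 25)/8 = 11.75
Σ(t − t̄)² = 115.562 + 45.5625 + 22.5625 + 0.5625 + 1.5625 + 10.5625 + 27.5625 + 175.562 = 399.5
h = 1/8 + (-0.75)²/399.5 = 0.125 + 0.00140801 = 0.13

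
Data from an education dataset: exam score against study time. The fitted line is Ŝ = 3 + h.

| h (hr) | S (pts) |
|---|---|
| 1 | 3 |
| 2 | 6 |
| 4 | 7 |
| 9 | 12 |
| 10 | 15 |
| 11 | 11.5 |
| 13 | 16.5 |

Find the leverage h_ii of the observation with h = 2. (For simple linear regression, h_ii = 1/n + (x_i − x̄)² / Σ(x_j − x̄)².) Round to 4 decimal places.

h̄ = (1 + 2 + 4 + 9 + 10 + 11 + 13)/7 = 7.14286
Σ(h − h̄)² = 37.7347 + 26.449 + 9.87755 + 3.44898 + 8.16327 + 14.8776 + 34.3061 = 134.857
h = 1/7 + (-5.14286)²/134.857 = 0.142857 + 0.196126 = 0.3390

h = 0.3390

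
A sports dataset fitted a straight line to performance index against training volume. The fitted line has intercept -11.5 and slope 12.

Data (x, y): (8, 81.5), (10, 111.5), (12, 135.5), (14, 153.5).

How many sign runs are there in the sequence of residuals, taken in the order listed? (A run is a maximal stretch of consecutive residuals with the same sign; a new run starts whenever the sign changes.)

3 runs

x=8: ŷ = -11.5 + 12·8 = 84.5; e = 81.5 − 84.5 = -3
x=10: ŷ = -11.5 + 12·10 = 108.5; e = 111.5 − 108.5 = 3
x=12: ŷ = -11.5 + 12·12 = 132.5; e = 135.5 − 132.5 = 3
x=14: ŷ = -11.5 + 12·14 = 156.5; e = 153.5 − 156.5 = -3
Signs: − + + −
Runs: −×1, +×2, −×1 → 3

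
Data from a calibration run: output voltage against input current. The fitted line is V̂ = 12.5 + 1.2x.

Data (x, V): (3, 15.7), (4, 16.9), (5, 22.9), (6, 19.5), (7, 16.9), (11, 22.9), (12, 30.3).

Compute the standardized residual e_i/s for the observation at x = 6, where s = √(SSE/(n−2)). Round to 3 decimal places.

x=3: V̂ = 12.5 + 1.2·3 = 16.1; e = 15.7 − 16.1 = -0.4
x=4: V̂ = 12.5 + 1.2·4 = 17.3; e = 16.9 − 17.3 = -0.4
x=5: V̂ = 12.5 + 1.2·5 = 18.5; e = 22.9 − 18.5 = 4.4
x=6: V̂ = 12.5 + 1.2·6 = 19.7; e = 19.5 − 19.7 = -0.2
x=7: V̂ = 12.5 + 1.2·7 = 20.9; e = 16.9 − 20.9 = -4
x=11: V̂ = 12.5 + 1.2·11 = 25.7; e = 22.9 − 25.7 = -2.8
x=12: V̂ = 12.5 + 1.2·12 = 26.9; e = 30.3 − 26.9 = 3.4
SSE = 0.16 + 0.16 + 19.36 + 0.04 + 16 + 7.84 + 11.56 = 55.12
s = √(55.12/5) = 3.32024
e/s = -0.2 / 3.32024 = -0.060

-0.060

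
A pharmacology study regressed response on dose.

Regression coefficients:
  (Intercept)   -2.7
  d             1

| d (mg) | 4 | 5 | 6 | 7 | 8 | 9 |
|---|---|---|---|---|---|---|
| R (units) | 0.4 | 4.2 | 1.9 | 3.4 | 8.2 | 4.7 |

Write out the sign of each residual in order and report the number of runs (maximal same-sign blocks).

5 runs

d=4: R̂ = -2.7 + 4 = 1.3; e = 0.4 − 1.3 = -0.9
d=5: R̂ = -2.7 + 5 = 2.3; e = 4.2 − 2.3 = 1.9
d=6: R̂ = -2.7 + 6 = 3.3; e = 1.9 − 3.3 = -1.4
d=7: R̂ = -2.7 + 7 = 4.3; e = 3.4 − 4.3 = -0.9
d=8: R̂ = -2.7 + 8 = 5.3; e = 8.2 − 5.3 = 2.9
d=9: R̂ = -2.7 + 9 = 6.3; e = 4.7 − 6.3 = -1.6
Signs: − + − − + −
Runs: −×1, +×1, −×2, +×1, −×1 → 5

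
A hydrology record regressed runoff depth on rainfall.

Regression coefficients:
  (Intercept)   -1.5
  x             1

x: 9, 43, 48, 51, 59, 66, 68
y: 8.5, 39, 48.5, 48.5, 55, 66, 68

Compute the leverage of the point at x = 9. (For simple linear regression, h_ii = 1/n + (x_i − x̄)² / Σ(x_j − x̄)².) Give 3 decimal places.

h = 0.817

x̄ = (9 + 43 + 48 + 51 + 59 + 66 + 68)/7 = 49.1429
Σ(x − x̄)² = 1611.45 + 37.7347 + 1.30612 + 3.44898 + 97.1633 + 284.163 + 355.592 = 2390.86
h = 1/7 + (-40.1429)²/2390.86 = 0.142857 + 0.674005 = 0.817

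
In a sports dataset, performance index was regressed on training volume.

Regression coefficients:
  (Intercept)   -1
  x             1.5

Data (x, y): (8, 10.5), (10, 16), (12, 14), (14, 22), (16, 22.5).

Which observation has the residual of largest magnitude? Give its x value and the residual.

x=8: ŷ = -1 + 1.5·8 = 11; r = 10.5 − 11 = -0.5
x=10: ŷ = -1 + 1.5·10 = 14; r = 16 − 14 = 2
x=12: ŷ = -1 + 1.5·12 = 17; r = 14 − 17 = -3
x=14: ŷ = -1 + 1.5·14 = 20; r = 22 − 20 = 2
x=16: ŷ = -1 + 1.5·16 = 23; r = 22.5 − 23 = -0.5
Largest |r| is 3 at x = 12, residual -3.

x = 12, r = -3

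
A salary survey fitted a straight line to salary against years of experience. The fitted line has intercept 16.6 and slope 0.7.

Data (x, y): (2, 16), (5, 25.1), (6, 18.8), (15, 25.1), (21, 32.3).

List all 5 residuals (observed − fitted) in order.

-2, 5, -2, -2, 1

x=2: ŷ = 16.6 + 0.7·2 = 18; e = 16 − 18 = -2
x=5: ŷ = 16.6 + 0.7·5 = 20.1; e = 25.1 − 20.1 = 5
x=6: ŷ = 16.6 + 0.7·6 = 20.8; e = 18.8 − 20.8 = -2
x=15: ŷ = 16.6 + 0.7·15 = 27.1; e = 25.1 − 27.1 = -2
x=21: ŷ = 16.6 + 0.7·21 = 31.3; e = 32.3 − 31.3 = 1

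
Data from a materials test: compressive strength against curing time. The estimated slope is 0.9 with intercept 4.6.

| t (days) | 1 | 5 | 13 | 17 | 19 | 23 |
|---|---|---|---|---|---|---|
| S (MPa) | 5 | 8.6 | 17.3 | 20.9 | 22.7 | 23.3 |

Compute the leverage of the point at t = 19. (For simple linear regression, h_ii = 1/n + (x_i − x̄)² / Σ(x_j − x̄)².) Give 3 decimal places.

t̄ = (1 + 5 + 13 + 17 + 19 + 23)/6 = 13
Σ(t − t̄)² = 144 + 64 + 0 + 16 + 36 + 100 = 360
h = 1/6 + (6)²/360 = 0.166667 + 0.1 = 0.267

h = 0.267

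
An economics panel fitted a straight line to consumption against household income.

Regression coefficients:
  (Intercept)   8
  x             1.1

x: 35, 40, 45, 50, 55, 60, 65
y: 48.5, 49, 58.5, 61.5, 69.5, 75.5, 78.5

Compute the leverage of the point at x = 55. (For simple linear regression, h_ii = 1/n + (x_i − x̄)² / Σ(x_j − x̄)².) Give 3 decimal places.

h = 0.179

x̄ = (35 + 40 + 45 + 50 + 55 + 60 + 65)/7 = 50
Σ(x − x̄)² = 225 + 100 + 25 + 0 + 25 + 100 + 225 = 700
h = 1/7 + (5)²/700 = 0.142857 + 0.0357143 = 0.179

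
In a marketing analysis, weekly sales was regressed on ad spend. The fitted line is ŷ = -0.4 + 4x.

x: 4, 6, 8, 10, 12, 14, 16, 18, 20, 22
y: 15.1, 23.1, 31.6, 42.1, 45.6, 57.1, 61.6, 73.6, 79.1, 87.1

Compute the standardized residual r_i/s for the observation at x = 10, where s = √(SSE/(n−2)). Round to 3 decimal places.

x=4: ŷ = -0.4 + 4·4 = 15.6; r = 15.1 − 15.6 = -0.5
x=6: ŷ = -0.4 + 4·6 = 23.6; r = 23.1 − 23.6 = -0.5
x=8: ŷ = -0.4 + 4·8 = 31.6; r = 31.6 − 31.6 = 0
x=10: ŷ = -0.4 + 4·10 = 39.6; r = 42.1 − 39.6 = 2.5
x=12: ŷ = -0.4 + 4·12 = 47.6; r = 45.6 − 47.6 = -2
x=14: ŷ = -0.4 + 4·14 = 55.6; r = 57.1 − 55.6 = 1.5
x=16: ŷ = -0.4 + 4·16 = 63.6; r = 61.6 − 63.6 = -2
x=18: ŷ = -0.4 + 4·18 = 71.6; r = 73.6 − 71.6 = 2
x=20: ŷ = -0.4 + 4·20 = 79.6; r = 79.1 − 79.6 = -0.5
x=22: ŷ = -0.4 + 4·22 = 87.6; r = 87.1 − 87.6 = -0.5
SSE = 0.25 + 0.25 + 0 + 6.25 + 4 + 2.25 + 4 + 4 + 0.25 + 0.25 = 21.5
s = √(21.5/8) = 1.63936
r/s = 2.5 / 1.63936 = 1.525

1.525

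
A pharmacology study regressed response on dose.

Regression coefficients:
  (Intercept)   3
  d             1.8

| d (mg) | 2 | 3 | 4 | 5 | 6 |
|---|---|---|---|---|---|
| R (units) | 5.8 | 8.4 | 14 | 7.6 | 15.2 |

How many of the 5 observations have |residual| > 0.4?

d=2: R̂ = 3 + 1.8·2 = 6.6; e = 5.8 − 6.6 = -0.8
d=3: R̂ = 3 + 1.8·3 = 8.4; e = 8.4 − 8.4 = 0
d=4: R̂ = 3 + 1.8·4 = 10.2; e = 14 − 10.2 = 3.8
d=5: R̂ = 3 + 1.8·5 = 12; e = 7.6 − 12 = -4.4
d=6: R̂ = 3 + 1.8·6 = 13.8; e = 15.2 − 13.8 = 1.4
|e| > 0.4: d=2 (|e|=0.8), d=4 (|e|=3.8), d=5 (|e|=4.4), d=6 (|e|=1.4) → 4

4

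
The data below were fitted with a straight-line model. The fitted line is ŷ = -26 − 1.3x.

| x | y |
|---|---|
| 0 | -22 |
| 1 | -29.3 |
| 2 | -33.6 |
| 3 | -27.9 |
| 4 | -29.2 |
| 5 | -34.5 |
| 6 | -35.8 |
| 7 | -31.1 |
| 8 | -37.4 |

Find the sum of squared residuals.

x=0: ŷ = -26 − 1.3·0 = -26; r = -22 − (-26) = 4
x=1: ŷ = -26 − 1.3·1 = -27.3; r = -29.3 − (-27.3) = -2
x=2: ŷ = -26 − 1.3·2 = -28.6; r = -33.6 − (-28.6) = -5
x=3: ŷ = -26 − 1.3·3 = -29.9; r = -27.9 − (-29.9) = 2
x=4: ŷ = -26 − 1.3·4 = -31.2; r = -29.2 − (-31.2) = 2
x=5: ŷ = -26 − 1.3·5 = -32.5; r = -34.5 − (-32.5) = -2
x=6: ŷ = -26 − 1.3·6 = -33.8; r = -35.8 − (-33.8) = -2
x=7: ŷ = -26 − 1.3·7 = -35.1; r = -31.1 − (-35.1) = 4
x=8: ŷ = -26 − 1.3·8 = -36.4; r = -37.4 − (-36.4) = -1
SSE = 16 + 4 + 25 + 4 + 4 + 4 + 4 + 16 + 1 = 78

SSE = 78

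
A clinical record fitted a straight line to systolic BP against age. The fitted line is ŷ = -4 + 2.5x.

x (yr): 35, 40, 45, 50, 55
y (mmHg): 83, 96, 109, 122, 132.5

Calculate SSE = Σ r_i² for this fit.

x=35: ŷ = -4 + 2.5·35 = 83.5; r = 83 − 83.5 = -0.5
x=40: ŷ = -4 + 2.5·40 = 96; r = 96 − 96 = 0
x=45: ŷ = -4 + 2.5·45 = 108.5; r = 109 − 108.5 = 0.5
x=50: ŷ = -4 + 2.5·50 = 121; r = 122 − 121 = 1
x=55: ŷ = -4 + 2.5·55 = 133.5; r = 132.5 − 133.5 = -1
SSE = 0.25 + 0 + 0.25 + 1 + 1 = 2.5

SSE = 2.5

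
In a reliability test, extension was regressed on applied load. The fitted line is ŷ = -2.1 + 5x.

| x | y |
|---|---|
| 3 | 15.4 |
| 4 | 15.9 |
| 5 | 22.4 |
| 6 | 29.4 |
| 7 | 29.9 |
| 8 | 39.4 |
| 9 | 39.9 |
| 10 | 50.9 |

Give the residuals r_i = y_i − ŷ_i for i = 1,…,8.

2.5, -2, -0.5, 1.5, -3, 1.5, -3, 3

x=3: ŷ = -2.1 + 5·3 = 12.9; r = 15.4 − 12.9 = 2.5
x=4: ŷ = -2.1 + 5·4 = 17.9; r = 15.9 − 17.9 = -2
x=5: ŷ = -2.1 + 5·5 = 22.9; r = 22.4 − 22.9 = -0.5
x=6: ŷ = -2.1 + 5·6 = 27.9; r = 29.4 − 27.9 = 1.5
x=7: ŷ = -2.1 + 5·7 = 32.9; r = 29.9 − 32.9 = -3
x=8: ŷ = -2.1 + 5·8 = 37.9; r = 39.4 − 37.9 = 1.5
x=9: ŷ = -2.1 + 5·9 = 42.9; r = 39.9 − 42.9 = -3
x=10: ŷ = -2.1 + 5·10 = 47.9; r = 50.9 − 47.9 = 3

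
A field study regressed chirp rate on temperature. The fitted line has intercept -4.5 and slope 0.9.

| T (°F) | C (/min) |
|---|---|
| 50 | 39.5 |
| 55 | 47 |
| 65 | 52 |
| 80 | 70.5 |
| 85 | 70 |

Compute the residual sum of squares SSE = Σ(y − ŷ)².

T=50: ŷ = -4.5 + 0.9·50 = 40.5; e = 39.5 − 40.5 = -1
T=55: ŷ = -4.5 + 0.9·55 = 45; e = 47 − 45 = 2
T=65: ŷ = -4.5 + 0.9·65 = 54; e = 52 − 54 = -2
T=80: ŷ = -4.5 + 0.9·80 = 67.5; e = 70.5 − 67.5 = 3
T=85: ŷ = -4.5 + 0.9·85 = 72; e = 70 − 72 = -2
SSE = 1 + 4 + 4 + 9 + 4 = 22

SSE = 22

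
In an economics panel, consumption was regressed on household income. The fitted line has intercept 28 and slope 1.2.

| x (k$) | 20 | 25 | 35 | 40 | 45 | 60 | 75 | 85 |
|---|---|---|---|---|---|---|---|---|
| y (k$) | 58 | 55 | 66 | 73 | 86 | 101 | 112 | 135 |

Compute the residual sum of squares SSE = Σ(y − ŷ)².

SSE = 148

x=20: ŷ = 28 + 1.2·20 = 52; e = 58 − 52 = 6
x=25: ŷ = 28 + 1.2·25 = 58; e = 55 − 58 = -3
x=35: ŷ = 28 + 1.2·35 = 70; e = 66 − 70 = -4
x=40: ŷ = 28 + 1.2·40 = 76; e = 73 − 76 = -3
x=45: ŷ = 28 + 1.2·45 = 82; e = 86 − 82 = 4
x=60: ŷ = 28 + 1.2·60 = 100; e = 101 − 100 = 1
x=75: ŷ = 28 + 1.2·75 = 118; e = 112 − 118 = -6
x=85: ŷ = 28 + 1.2·85 = 130; e = 135 − 130 = 5
SSE = 36 + 9 + 16 + 9 + 16 + 1 + 36 + 25 = 148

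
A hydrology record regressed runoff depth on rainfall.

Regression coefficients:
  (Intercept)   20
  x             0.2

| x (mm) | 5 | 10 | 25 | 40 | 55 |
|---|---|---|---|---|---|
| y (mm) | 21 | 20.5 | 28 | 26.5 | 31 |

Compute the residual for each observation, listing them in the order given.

x=5: ŷ = 20 + 0.2·5 = 21; e = 21 − 21 = 0
x=10: ŷ = 20 + 0.2·10 = 22; e = 20.5 − 22 = -1.5
x=25: ŷ = 20 + 0.2·25 = 25; e = 28 − 25 = 3
x=40: ŷ = 20 + 0.2·40 = 28; e = 26.5 − 28 = -1.5
x=55: ŷ = 20 + 0.2·55 = 31; e = 31 − 31 = 0

0, -1.5, 3, -1.5, 0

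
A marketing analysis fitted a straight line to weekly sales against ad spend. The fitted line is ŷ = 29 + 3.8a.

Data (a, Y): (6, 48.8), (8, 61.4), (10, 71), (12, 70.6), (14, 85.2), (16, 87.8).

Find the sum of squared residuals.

a=6: ŷ = 29 + 3.8·6 = 51.8; r = 48.8 − 51.8 = -3
a=8: ŷ = 29 + 3.8·8 = 59.4; r = 61.4 − 59.4 = 2
a=10: ŷ = 29 + 3.8·10 = 67; r = 71 − 67 = 4
a=12: ŷ = 29 + 3.8·12 = 74.6; r = 70.6 − 74.6 = -4
a=14: ŷ = 29 + 3.8·14 = 82.2; r = 85.2 − 82.2 = 3
a=16: ŷ = 29 + 3.8·16 = 89.8; r = 87.8 − 89.8 = -2
SSE = 9 + 4 + 16 + 16 + 9 + 4 = 58

SSE = 58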